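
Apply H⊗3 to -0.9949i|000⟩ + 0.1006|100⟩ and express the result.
(0.03557 - 0.3518i)|000⟩ + (0.03557 - 0.3518i)|001⟩ + (0.03557 - 0.3518i)|010⟩ + (0.03557 - 0.3518i)|011⟩ + (-0.03557 - 0.3518i)|100⟩ + (-0.03557 - 0.3518i)|101⟩ + (-0.03557 - 0.3518i)|110⟩ + (-0.03557 - 0.3518i)|111⟩

H⊗3 gives amp(|y⟩) = (1/2√2) Σ_x (−1)^(x·y) amp(|x⟩), where x·y is the number of positions in which both x and y have a 1.
|000⟩: (-0.9949i + 0.1006)/(2√2) = (0.03557 - 0.3518i)
|001⟩: (-0.9949i + 0.1006)/(2√2) = (0.03557 - 0.3518i)
|010⟩: (-0.9949i + 0.1006)/(2√2) = (0.03557 - 0.3518i)
|011⟩: (-0.9949i + 0.1006)/(2√2) = (0.03557 - 0.3518i)
|100⟩: (-0.9949i - 0.1006)/(2√2) = (-0.03557 - 0.3518i)
|101⟩: (-0.9949i - 0.1006)/(2√2) = (-0.03557 - 0.3518i)
|110⟩: (-0.9949i - 0.1006)/(2√2) = (-0.03557 - 0.3518i)
|111⟩: (-0.9949i - 0.1006)/(2√2) = (-0.03557 - 0.3518i)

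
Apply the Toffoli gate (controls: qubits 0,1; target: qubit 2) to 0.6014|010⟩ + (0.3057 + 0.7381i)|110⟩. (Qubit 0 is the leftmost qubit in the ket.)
0.6014|010⟩ + (0.3057 + 0.7381i)|111⟩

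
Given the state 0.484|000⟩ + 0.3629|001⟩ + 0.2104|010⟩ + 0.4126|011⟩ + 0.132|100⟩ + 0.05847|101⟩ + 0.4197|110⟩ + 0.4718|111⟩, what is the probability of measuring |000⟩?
0.2343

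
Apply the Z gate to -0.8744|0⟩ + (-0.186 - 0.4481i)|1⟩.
-0.8744|0⟩ + (0.186 + 0.4481i)|1⟩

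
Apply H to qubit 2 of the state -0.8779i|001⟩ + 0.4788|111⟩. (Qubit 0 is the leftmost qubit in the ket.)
-0.6208i|000⟩ + 0.6208i|001⟩ + 0.3386|110⟩ - 0.3386|111⟩

H on qubit 2 mixes each pair of kets that differ only in qubit 2: amplitudes (a, b) of (|…0…⟩, |…1…⟩) become ((a + b)/√2, (a − b)/√2). Kets absent from the input have amplitude 0.
(|000⟩, |001⟩): (a, b) = (0, -0.8779i) → (-0.6208i, 0.6208i)
(|110⟩, |111⟩): (a, b) = (0, 0.4788) → (0.3386, -0.3386)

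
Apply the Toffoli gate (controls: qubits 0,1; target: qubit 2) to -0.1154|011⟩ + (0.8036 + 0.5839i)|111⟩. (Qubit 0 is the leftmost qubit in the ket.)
-0.1154|011⟩ + (0.8036 + 0.5839i)|110⟩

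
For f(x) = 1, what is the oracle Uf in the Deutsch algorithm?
I ⊗ X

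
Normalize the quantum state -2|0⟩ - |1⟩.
-0.8944|0⟩ - 1/√5|1⟩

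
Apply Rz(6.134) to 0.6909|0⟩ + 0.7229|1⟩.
(-0.689 - 0.05149i)|0⟩ + (-0.7209 + 0.05387i)|1⟩

Rz(6.134) = [[e^(−iθ/2), 0], [0, e^(iθ/2)]] with e^(±iθ/2) = cos(θ/2) ± i·sin(θ/2); θ = 6.134, cos(θ/2) ≈ -0.997219, sin(θ/2) ≈ 0.0745235.
With a = amp(|0⟩) = 0.6909 and b = amp(|1⟩) = 0.7229:
new amp(|0⟩) = (-0.997219 - 0.0745235i)·a = (-0.689 - 0.05149i)
new amp(|1⟩) = (-0.997219 + 0.0745235i)·b = (-0.7209 + 0.05387i)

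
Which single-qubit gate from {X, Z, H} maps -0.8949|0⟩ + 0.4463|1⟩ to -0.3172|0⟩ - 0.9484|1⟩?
H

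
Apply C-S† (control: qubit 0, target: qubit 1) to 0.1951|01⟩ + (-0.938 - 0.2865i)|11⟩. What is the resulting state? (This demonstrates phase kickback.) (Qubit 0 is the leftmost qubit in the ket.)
0.1951|01⟩ + (-0.2865 + 0.938i)|11⟩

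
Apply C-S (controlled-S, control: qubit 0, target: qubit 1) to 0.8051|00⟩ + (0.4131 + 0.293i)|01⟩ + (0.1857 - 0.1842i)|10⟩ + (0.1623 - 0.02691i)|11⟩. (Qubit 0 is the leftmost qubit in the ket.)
0.8051|00⟩ + (0.4131 + 0.293i)|01⟩ + (0.1857 - 0.1842i)|10⟩ + (0.02691 + 0.1623i)|11⟩

C-S leaves the control-|0⟩ kets |00⟩, |01⟩ unchanged and applies S to qubit 1 on the control-|1⟩ pair (|10⟩, |11⟩).
S = [[1, 0], [0, i]].
With a = amp(|10⟩) = (0.1857 - 0.1842i) and b = amp(|11⟩) = (0.1623 - 0.02691i):
new amp(|10⟩) = (1)·a = (0.1857 - 0.1842i)
new amp(|11⟩) = (i)·b = (0.02691 + 0.1623i)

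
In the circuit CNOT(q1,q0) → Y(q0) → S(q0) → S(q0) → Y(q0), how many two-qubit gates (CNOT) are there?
1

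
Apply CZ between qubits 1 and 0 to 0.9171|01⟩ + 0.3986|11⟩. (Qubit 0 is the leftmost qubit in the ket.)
0.9171|01⟩ - 0.3986|11⟩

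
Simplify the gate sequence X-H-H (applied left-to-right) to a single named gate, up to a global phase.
X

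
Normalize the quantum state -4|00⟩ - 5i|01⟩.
-0.6247|00⟩ - 0.7809i|01⟩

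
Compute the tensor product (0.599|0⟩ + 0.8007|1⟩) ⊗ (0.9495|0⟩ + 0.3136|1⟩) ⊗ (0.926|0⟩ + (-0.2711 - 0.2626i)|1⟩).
0.5267|000⟩ + (-0.1542 - 0.1494i)|001⟩ + 0.1739|010⟩ + (-0.05093 - 0.04933i)|011⟩ + 0.704|100⟩ + (-0.2061 - 0.1996i)|101⟩ + 0.2325|110⟩ + (-0.06807 - 0.06594i)|111⟩

amp(|b₁b₂…⟩) = product of the factor amplitudes for bits b₁, b₂, …; only kets whose every factor amplitude is nonzero survive.
|000⟩: (0.599)(0.9495)(0.926) = 0.5267
|001⟩: (0.599)(0.9495)(-0.2711 - 0.2626i) = (-0.1542 - 0.1494i)
|010⟩: (0.599)(0.3136)(0.926) = 0.1739
|011⟩: (0.599)(0.3136)(-0.2711 - 0.2626i) = (-0.05093 - 0.04933i)
|100⟩: (0.8007)(0.9495)(0.926) = 0.704
|101⟩: (0.8007)(0.9495)(-0.2711 - 0.2626i) = (-0.2061 - 0.1996i)
|110⟩: (0.8007)(0.3136)(0.926) = 0.2325
|111⟩: (0.8007)(0.3136)(-0.2711 - 0.2626i) = (-0.06807 - 0.06594i)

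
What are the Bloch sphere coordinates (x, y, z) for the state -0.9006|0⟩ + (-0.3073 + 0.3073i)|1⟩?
(0.5535, -0.5535, 0.6222)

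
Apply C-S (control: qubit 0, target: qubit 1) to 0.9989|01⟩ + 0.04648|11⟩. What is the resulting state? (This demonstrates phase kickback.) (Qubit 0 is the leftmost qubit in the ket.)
0.9989|01⟩ + 0.04648i|11⟩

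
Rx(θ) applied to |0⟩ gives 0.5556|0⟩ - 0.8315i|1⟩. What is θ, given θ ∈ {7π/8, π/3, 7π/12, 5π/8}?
5π/8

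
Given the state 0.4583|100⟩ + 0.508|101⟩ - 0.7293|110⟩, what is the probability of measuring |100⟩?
0.21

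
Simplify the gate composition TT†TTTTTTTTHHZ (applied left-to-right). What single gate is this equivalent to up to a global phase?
Z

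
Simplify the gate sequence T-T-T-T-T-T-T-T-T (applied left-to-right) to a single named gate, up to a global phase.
T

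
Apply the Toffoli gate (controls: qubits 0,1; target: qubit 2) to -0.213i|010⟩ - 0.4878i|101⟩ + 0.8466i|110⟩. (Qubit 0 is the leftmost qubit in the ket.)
-0.213i|010⟩ - 0.4878i|101⟩ + 0.8466i|111⟩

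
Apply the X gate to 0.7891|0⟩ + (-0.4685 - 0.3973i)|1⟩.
(-0.4685 - 0.3973i)|0⟩ + 0.7891|1⟩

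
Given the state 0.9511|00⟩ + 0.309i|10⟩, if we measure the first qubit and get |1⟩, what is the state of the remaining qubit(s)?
i|0⟩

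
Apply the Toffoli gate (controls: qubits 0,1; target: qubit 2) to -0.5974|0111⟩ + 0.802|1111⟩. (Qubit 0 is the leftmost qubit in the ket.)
-0.5974|0111⟩ + 0.802|1101⟩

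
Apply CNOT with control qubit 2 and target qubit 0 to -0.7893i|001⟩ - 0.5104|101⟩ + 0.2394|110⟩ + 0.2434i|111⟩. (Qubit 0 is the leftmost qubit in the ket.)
-0.5104|001⟩ + 0.2434i|011⟩ - 0.7893i|101⟩ + 0.2394|110⟩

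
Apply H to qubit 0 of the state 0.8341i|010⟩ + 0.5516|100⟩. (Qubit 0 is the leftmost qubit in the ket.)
0.39|000⟩ + 0.5898i|010⟩ - 0.39|100⟩ + 0.5898i|110⟩

H on qubit 0 mixes each pair of kets that differ only in qubit 0: amplitudes (a, b) of (|…0…⟩, |…1…⟩) become ((a + b)/√2, (a − b)/√2). Kets absent from the input have amplitude 0.
(|000⟩, |100⟩): (a, b) = (0, 0.5516) → (0.39, -0.39)
(|010⟩, |110⟩): (a, b) = (0.8341i, 0) → (0.5898i, 0.5898i)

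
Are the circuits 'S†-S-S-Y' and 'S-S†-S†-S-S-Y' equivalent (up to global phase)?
Yes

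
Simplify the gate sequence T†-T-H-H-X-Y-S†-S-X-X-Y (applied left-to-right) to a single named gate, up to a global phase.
X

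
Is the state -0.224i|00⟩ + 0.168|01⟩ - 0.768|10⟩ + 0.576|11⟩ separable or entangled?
Entangled

Writing the state as a|00⟩ + b|01⟩ + c|10⟩ + d|11⟩, it is a product state iff ad − bc = 0.
Here (a, b, c, d) = (-0.224i, 0.168, -0.768, 0.576): ad − bc = (-0.224i)(0.576) − (0.168)(-0.768) = (0.129 - 0.129i) ≠ 0, so the state is entangled.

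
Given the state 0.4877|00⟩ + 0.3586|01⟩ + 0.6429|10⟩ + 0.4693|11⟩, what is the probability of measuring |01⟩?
0.1286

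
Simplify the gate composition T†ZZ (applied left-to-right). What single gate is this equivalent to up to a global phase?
T†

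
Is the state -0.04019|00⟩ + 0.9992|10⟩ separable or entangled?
Separable

Writing the state as a|00⟩ + b|01⟩ + c|10⟩ + d|11⟩, it is a product state iff ad − bc = 0.
Here (a, b, c, d) = (-0.04019, 0, 0.9992, 0): ad − bc = (-0.04019)(0) − (0)(0.9992) = 0, so the state is separable.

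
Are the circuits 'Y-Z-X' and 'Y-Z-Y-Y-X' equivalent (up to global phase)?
Yes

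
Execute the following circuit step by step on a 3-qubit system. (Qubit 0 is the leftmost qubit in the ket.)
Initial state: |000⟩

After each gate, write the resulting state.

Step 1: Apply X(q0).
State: |100⟩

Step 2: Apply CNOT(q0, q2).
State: |101⟩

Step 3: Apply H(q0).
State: 1/√2|001⟩ - 1/√2|101⟩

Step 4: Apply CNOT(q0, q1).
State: 1/√2|001⟩ - 1/√2|111⟩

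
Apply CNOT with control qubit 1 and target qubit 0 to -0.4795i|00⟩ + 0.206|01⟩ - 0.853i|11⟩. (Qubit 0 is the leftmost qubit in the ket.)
-0.4795i|00⟩ - 0.853i|01⟩ + 0.206|11⟩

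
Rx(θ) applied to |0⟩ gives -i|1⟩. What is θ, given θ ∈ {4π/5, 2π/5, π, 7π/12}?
π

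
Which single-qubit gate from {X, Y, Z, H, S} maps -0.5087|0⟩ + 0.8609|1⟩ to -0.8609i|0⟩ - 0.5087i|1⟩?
Y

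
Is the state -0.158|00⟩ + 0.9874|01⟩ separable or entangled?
Separable

Writing the state as a|00⟩ + b|01⟩ + c|10⟩ + d|11⟩, it is a product state iff ad − bc = 0.
Here (a, b, c, d) = (-0.158, 0.9874, 0, 0): ad − bc = (-0.158)(0) − (0.9874)(0) = 0, so the state is separable.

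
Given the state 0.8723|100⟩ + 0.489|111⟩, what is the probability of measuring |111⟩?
0.2391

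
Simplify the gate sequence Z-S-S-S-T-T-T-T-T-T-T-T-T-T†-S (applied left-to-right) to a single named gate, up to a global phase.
Z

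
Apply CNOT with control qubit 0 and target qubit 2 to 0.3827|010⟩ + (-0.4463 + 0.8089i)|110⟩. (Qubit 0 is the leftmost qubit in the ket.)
0.3827|010⟩ + (-0.4463 + 0.8089i)|111⟩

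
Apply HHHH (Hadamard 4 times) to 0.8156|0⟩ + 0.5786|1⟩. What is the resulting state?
0.8156|0⟩ + 0.5786|1⟩

H² = I, so an even number of Hadamards cancels: H^4 = I and the state is unchanged.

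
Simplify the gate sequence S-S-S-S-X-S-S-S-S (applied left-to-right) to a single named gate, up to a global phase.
X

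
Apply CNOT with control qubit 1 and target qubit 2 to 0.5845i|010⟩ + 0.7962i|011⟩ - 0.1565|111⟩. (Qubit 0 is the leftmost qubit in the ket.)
0.7962i|010⟩ + 0.5845i|011⟩ - 0.1565|110⟩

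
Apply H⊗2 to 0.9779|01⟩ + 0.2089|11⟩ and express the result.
0.5934|00⟩ - 0.5934|01⟩ + 0.3845|10⟩ - 0.3845|11⟩

H⊗2 gives amp(|y⟩) = (1/2) Σ_x (−1)^(x·y) amp(|x⟩), where x·y is the number of positions in which both x and y have a 1.
|00⟩: (0.9779 + 0.2089)/2 = 0.5934
|01⟩: (-0.9779 - 0.2089)/2 = -0.5934
|10⟩: (0.9779 - 0.2089)/2 = 0.3845
|11⟩: (-0.9779 + 0.2089)/2 = -0.3845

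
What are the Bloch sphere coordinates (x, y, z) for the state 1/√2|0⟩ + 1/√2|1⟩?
(1, 0, 0)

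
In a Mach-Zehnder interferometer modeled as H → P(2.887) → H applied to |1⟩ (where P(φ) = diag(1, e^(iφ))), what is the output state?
(0.9839 - 0.1259i)|0⟩ + (0.01612 + 0.1259i)|1⟩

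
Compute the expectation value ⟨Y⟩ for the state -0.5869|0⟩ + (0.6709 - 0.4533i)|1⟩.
0.5321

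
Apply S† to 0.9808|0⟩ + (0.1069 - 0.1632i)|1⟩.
0.9808|0⟩ + (-0.1632 - 0.1069i)|1⟩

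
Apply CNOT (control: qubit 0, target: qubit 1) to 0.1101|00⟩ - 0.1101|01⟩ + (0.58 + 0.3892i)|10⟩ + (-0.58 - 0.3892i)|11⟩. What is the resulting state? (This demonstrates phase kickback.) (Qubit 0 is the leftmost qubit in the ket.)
0.1101|00⟩ - 0.1101|01⟩ + (-0.58 - 0.3892i)|10⟩ + (0.58 + 0.3892i)|11⟩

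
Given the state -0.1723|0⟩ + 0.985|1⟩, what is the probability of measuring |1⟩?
0.9702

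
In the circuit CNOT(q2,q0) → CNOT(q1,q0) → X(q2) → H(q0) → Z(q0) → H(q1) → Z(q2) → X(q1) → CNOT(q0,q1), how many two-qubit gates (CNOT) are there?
3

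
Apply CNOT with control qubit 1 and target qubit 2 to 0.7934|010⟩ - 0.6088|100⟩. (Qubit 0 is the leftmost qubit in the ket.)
0.7934|011⟩ - 0.6088|100⟩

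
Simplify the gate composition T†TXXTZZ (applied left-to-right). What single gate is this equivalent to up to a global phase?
T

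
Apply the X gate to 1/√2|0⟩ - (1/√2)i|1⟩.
-(1/√2)i|0⟩ + 1/√2|1⟩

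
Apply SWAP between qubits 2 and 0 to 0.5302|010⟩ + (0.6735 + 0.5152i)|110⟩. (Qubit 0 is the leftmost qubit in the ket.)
0.5302|010⟩ + (0.6735 + 0.5152i)|011⟩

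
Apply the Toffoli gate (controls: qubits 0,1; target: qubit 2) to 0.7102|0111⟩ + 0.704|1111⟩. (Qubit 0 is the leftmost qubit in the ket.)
0.7102|0111⟩ + 0.704|1101⟩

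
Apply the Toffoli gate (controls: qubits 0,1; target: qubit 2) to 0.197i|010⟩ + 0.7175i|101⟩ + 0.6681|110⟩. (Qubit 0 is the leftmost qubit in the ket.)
0.197i|010⟩ + 0.7175i|101⟩ + 0.6681|111⟩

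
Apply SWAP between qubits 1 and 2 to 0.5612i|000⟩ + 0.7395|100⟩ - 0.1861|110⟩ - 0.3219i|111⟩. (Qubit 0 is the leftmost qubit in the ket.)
0.5612i|000⟩ + 0.7395|100⟩ - 0.1861|101⟩ - 0.3219i|111⟩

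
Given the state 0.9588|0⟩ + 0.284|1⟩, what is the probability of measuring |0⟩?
0.9193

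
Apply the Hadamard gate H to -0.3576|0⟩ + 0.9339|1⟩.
0.4075|0⟩ - 0.9132|1⟩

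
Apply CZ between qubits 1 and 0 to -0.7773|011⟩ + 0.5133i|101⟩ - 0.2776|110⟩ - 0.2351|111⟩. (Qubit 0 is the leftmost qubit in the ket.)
-0.7773|011⟩ + 0.5133i|101⟩ + 0.2776|110⟩ + 0.2351|111⟩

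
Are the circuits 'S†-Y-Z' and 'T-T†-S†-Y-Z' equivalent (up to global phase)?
Yes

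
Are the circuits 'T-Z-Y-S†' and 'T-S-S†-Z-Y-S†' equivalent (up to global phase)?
Yes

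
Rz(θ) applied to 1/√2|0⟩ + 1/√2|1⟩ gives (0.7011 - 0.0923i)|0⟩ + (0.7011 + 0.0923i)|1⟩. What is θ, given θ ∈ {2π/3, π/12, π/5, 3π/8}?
π/12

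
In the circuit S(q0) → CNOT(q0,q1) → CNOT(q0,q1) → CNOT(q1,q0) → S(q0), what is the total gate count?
5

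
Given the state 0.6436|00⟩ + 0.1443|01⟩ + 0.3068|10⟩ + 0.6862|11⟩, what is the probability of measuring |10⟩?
0.09413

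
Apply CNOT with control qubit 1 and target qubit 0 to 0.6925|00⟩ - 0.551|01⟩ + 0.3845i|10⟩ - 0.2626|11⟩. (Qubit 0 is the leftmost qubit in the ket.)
0.6925|00⟩ - 0.2626|01⟩ + 0.3845i|10⟩ - 0.551|11⟩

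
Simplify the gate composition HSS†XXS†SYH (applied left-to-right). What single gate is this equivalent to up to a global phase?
Y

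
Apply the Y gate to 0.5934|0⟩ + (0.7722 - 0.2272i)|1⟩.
(-0.2272 - 0.7722i)|0⟩ + 0.5934i|1⟩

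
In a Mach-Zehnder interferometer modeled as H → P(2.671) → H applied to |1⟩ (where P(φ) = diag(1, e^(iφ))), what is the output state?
(0.9456 - 0.2267i)|0⟩ + (0.05435 + 0.2267i)|1⟩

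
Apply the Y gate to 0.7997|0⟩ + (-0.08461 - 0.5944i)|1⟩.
(-0.5944 + 0.08461i)|0⟩ + 0.7997i|1⟩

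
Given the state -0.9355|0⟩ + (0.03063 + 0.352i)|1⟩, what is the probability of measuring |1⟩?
0.1248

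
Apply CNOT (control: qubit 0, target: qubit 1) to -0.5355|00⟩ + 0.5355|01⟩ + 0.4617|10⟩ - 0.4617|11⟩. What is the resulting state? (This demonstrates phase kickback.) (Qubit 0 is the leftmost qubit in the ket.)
-0.5355|00⟩ + 0.5355|01⟩ - 0.4617|10⟩ + 0.4617|11⟩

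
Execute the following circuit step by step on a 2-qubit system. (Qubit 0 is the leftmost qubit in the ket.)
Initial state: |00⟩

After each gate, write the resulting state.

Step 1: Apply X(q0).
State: |10⟩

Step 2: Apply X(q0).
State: |00⟩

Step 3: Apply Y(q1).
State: i|01⟩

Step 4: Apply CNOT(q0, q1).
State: i|01⟩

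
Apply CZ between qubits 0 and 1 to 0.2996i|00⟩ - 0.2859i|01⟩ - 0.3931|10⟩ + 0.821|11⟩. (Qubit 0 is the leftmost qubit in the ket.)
0.2996i|00⟩ - 0.2859i|01⟩ - 0.3931|10⟩ - 0.821|11⟩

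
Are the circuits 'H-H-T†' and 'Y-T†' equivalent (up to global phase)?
No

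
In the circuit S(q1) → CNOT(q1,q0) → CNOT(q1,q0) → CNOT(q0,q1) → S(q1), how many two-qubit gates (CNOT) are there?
3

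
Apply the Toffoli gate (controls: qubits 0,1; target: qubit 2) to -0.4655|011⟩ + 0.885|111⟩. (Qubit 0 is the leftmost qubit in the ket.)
-0.4655|011⟩ + 0.885|110⟩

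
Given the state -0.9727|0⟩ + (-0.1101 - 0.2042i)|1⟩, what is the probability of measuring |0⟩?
0.9461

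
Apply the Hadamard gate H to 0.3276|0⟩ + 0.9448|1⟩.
0.8997|0⟩ - 0.4364|1⟩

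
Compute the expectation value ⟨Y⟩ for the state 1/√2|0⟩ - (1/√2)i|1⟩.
-1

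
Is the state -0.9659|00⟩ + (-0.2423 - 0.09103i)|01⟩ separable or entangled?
Separable

Writing the state as a|00⟩ + b|01⟩ + c|10⟩ + d|11⟩, it is a product state iff ad − bc = 0.
Here (a, b, c, d) = (-0.9659, (-0.2423 - 0.09103i), 0, 0): ad − bc = (-0.9659)(0) − (-0.2423 - 0.09103i)(0) = 0, so the state is separable.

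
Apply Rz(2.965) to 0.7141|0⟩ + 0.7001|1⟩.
(0.06297 - 0.7113i)|0⟩ + (0.06174 + 0.6974i)|1⟩

Rz(2.965) = [[e^(−iθ/2), 0], [0, e^(iθ/2)]] with e^(±iθ/2) = cos(θ/2) ± i·sin(θ/2); θ = 2.965, cos(θ/2) ≈ 0.0881816, sin(θ/2) ≈ 0.996104.
With a = amp(|0⟩) = 0.7141 and b = amp(|1⟩) = 0.7001:
new amp(|0⟩) = (0.0881816 - 0.996104i)·a = (0.06297 - 0.7113i)
new amp(|1⟩) = (0.0881816 + 0.996104i)·b = (0.06174 + 0.6974i)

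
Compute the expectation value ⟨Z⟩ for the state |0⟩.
1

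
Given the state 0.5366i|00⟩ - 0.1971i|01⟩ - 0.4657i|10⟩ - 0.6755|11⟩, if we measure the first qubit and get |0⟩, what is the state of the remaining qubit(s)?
0.9387i|0⟩ - 0.3448i|1⟩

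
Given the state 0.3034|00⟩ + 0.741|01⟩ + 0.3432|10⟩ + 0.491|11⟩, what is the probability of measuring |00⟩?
0.09205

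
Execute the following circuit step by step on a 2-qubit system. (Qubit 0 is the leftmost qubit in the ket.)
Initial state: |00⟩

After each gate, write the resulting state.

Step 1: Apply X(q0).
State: |10⟩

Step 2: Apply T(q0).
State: (1/√2 + (1/√2)i)|10⟩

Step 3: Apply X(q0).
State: (1/√2 + (1/√2)i)|00⟩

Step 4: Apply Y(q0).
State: (-1/√2 + (1/√2)i)|10⟩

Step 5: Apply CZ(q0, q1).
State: (-1/√2 + (1/√2)i)|10⟩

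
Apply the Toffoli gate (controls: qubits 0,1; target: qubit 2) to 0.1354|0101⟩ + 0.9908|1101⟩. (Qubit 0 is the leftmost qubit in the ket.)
0.1354|0101⟩ + 0.9908|1111⟩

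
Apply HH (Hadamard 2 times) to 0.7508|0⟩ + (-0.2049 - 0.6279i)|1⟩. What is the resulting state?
0.7508|0⟩ + (-0.2049 - 0.6279i)|1⟩

H² = I, so an even number of Hadamards cancels: H^2 = I and the state is unchanged.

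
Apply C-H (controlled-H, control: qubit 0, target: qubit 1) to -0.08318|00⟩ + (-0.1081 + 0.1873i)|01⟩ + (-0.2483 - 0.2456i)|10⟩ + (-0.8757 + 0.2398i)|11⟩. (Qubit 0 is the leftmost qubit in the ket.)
-0.08318|00⟩ + (-0.1081 + 0.1873i)|01⟩ + (-0.7948 - 0.004101i)|10⟩ + (0.4436 - 0.3432i)|11⟩

C-H leaves the control-|0⟩ kets |00⟩, |01⟩ unchanged and applies H to qubit 1 on the control-|1⟩ pair (|10⟩, |11⟩).
H = [[1/√2, 1/√2], [1/√2, -1/√2]].
With a = amp(|10⟩) = (-0.2483 - 0.2456i) and b = amp(|11⟩) = (-0.8757 + 0.2398i):
new amp(|10⟩) = (1/√2)·a + (1/√2)·b = (-0.7948 - 0.004101i)
new amp(|11⟩) = (1/√2)·a + (-1/√2)·b = (0.4436 - 0.3432i)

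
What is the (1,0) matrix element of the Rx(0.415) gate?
-0.206i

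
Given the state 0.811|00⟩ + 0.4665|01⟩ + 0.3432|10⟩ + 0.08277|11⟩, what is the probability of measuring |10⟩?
0.1178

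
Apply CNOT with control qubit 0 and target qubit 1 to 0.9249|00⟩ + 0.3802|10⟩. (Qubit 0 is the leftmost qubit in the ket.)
0.9249|00⟩ + 0.3802|11⟩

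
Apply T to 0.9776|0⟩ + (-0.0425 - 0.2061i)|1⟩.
0.9776|0⟩ + (0.1157 - 0.1758i)|1⟩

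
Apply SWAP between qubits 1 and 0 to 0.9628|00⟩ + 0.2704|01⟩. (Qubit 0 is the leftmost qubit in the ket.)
0.9628|00⟩ + 0.2704|10⟩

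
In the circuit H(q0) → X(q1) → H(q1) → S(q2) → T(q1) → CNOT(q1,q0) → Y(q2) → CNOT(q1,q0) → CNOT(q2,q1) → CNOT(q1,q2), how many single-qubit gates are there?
6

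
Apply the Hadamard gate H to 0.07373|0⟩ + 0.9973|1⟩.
0.7573|0⟩ - 0.6531|1⟩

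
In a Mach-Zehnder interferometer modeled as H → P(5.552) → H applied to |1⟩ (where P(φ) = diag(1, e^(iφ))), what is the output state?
(0.1278 + 0.3339i)|0⟩ + (0.8722 - 0.3339i)|1⟩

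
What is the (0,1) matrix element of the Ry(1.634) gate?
-0.7291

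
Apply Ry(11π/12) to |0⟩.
0.1305|0⟩ + 0.9914|1⟩

Ry(11π/12) = [[cos(θ/2), −sin(θ/2)], [sin(θ/2), cos(θ/2)]]; θ = 11π/12, cos(θ/2) ≈ 0.130526, sin(θ/2) ≈ 0.991445.
With a = amp(|0⟩) = 1 and b = amp(|1⟩) = 0:
new amp(|0⟩) = (0.130526)·a + (-0.991445)·b = 0.1305
new amp(|1⟩) = (0.991445)·a + (0.130526)·b = 0.9914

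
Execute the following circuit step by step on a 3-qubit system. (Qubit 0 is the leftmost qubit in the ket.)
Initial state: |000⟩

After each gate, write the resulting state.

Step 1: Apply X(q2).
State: |001⟩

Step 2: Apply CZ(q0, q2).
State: |001⟩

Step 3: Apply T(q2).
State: (1/√2 + (1/√2)i)|001⟩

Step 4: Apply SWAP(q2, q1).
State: (1/√2 + (1/√2)i)|010⟩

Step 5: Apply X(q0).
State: (1/√2 + (1/√2)i)|110⟩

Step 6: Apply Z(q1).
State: (-1/√2 - (1/√2)i)|110⟩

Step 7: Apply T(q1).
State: -i|110⟩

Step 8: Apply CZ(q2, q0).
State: -i|110⟩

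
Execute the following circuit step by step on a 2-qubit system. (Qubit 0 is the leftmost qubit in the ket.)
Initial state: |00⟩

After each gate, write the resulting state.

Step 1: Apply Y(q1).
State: i|01⟩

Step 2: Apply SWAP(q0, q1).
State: i|10⟩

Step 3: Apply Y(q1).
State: -|11⟩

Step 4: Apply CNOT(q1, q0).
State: -|01⟩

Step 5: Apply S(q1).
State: -i|01⟩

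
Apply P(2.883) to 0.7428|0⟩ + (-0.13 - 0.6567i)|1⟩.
0.7428|0⟩ + (0.2936 + 0.6016i)|1⟩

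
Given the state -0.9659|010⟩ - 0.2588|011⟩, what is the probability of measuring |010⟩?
0.933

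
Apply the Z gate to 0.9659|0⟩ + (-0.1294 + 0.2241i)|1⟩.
0.9659|0⟩ + (0.1294 - 0.2241i)|1⟩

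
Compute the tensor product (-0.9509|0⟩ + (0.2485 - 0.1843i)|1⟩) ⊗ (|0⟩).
-0.9509|00⟩ + (0.2485 - 0.1843i)|10⟩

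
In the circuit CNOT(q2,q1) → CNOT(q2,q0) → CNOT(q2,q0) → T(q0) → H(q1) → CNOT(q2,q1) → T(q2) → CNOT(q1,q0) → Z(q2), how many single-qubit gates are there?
4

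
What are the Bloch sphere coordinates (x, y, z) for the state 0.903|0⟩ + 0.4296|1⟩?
(0.7759, 0, 0.6309)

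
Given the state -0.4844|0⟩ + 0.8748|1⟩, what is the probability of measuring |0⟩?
0.2346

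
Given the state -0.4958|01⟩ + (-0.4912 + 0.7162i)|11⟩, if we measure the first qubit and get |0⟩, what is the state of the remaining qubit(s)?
-|1⟩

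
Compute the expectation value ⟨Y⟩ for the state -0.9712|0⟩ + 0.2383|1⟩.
0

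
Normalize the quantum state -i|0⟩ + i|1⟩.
-(1/√2)i|0⟩ + (1/√2)i|1⟩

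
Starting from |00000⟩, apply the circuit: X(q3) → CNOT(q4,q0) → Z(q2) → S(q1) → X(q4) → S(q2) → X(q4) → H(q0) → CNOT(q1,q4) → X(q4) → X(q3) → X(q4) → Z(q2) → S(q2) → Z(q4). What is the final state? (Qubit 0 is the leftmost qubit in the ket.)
1/√2|00000⟩ + 1/√2|10000⟩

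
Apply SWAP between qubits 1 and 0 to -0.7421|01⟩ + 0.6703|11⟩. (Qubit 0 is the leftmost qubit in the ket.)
-0.7421|10⟩ + 0.6703|11⟩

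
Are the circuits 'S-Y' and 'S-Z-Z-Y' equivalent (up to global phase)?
Yes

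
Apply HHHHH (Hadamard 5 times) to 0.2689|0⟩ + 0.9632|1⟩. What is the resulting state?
0.8712|0⟩ - 0.4909|1⟩

H² = I, so H^5 = H: a single Hadamard. With (a, b) = (0.2689, 0.9632), H gives ((a + b)/√2, (a − b)/√2) = (0.8712, -0.4909).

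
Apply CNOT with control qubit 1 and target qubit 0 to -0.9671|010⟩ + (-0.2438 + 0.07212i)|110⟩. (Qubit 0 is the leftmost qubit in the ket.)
(-0.2438 + 0.07212i)|010⟩ - 0.9671|110⟩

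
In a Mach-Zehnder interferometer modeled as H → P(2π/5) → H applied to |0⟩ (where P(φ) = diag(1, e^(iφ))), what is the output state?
(0.6545 + 0.4755i)|0⟩ + (0.3455 - 0.4755i)|1⟩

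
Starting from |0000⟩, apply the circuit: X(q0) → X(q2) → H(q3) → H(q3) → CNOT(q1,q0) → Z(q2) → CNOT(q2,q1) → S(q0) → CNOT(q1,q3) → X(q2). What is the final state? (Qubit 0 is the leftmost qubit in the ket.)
-i|1101⟩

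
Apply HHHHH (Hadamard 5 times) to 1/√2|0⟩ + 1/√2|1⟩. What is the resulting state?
|0⟩

H² = I, so H^5 = H: a single Hadamard. With (a, b) = (1/√2, 1/√2), H gives ((a + b)/√2, (a − b)/√2) = (1, 0).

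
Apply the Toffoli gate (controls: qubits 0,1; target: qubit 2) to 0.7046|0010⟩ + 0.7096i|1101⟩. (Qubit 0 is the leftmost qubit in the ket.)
0.7046|0010⟩ + 0.7096i|1111⟩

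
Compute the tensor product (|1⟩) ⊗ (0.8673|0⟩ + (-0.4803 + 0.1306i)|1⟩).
0.8673|10⟩ + (-0.4803 + 0.1306i)|11⟩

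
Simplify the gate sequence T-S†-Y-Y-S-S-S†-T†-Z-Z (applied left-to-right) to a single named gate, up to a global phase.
I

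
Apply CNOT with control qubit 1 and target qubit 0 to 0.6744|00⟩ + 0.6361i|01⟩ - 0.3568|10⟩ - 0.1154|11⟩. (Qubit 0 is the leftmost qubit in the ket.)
0.6744|00⟩ - 0.1154|01⟩ - 0.3568|10⟩ + 0.6361i|11⟩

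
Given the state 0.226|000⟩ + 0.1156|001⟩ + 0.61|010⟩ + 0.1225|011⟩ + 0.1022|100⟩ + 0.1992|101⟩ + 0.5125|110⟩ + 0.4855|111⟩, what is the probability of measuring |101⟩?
0.03968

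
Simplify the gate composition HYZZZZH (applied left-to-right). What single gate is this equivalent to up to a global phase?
Y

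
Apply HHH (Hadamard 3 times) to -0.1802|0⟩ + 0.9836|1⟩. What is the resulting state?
0.5681|0⟩ - 0.8229|1⟩

H² = I, so H^3 = H: a single Hadamard. With (a, b) = (-0.1802, 0.9836), H gives ((a + b)/√2, (a − b)/√2) = (0.5681, -0.8229).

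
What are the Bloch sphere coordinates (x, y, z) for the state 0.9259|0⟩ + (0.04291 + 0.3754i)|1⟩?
(0.07946, 0.6952, 0.7145)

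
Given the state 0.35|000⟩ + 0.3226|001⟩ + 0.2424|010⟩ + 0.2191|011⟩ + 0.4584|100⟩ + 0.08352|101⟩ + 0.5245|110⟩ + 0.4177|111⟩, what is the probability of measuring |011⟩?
0.048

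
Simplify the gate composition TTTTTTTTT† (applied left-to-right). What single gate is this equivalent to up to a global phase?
T†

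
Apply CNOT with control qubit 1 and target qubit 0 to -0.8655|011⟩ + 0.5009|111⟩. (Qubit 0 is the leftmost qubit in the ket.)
0.5009|011⟩ - 0.8655|111⟩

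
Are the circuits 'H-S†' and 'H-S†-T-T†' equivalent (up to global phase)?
Yes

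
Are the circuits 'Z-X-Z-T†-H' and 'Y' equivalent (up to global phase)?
No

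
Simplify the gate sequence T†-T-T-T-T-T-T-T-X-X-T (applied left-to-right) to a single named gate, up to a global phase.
T†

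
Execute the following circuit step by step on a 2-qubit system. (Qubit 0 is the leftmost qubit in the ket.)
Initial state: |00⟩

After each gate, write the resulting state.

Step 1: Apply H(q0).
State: 1/√2|00⟩ + 1/√2|10⟩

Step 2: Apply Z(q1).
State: 1/√2|00⟩ + 1/√2|10⟩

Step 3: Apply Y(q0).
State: -(1/√2)i|00⟩ + (1/√2)i|10⟩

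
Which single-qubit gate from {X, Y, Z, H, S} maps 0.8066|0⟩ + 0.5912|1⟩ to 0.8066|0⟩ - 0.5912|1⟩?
Z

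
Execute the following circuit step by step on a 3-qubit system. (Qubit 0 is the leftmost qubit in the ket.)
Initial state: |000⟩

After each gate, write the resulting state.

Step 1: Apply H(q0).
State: 1/√2|000⟩ + 1/√2|100⟩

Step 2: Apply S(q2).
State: 1/√2|000⟩ + 1/√2|100⟩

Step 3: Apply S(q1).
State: 1/√2|000⟩ + 1/√2|100⟩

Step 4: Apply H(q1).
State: 1/2|000⟩ + 1/2|010⟩ + 1/2|100⟩ + 1/2|110⟩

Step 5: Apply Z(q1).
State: 1/2|000⟩ - 1/2|010⟩ + 1/2|100⟩ - 1/2|110⟩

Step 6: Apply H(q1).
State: 1/√2|010⟩ + 1/√2|110⟩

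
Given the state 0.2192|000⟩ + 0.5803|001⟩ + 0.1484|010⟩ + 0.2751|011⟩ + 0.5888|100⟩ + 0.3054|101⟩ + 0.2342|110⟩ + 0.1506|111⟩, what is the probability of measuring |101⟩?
0.09327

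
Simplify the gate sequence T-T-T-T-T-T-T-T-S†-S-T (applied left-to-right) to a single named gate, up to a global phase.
T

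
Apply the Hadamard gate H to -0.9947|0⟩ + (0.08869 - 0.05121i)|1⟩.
(-0.6406 - 0.03621i)|0⟩ + (-0.7661 + 0.03621i)|1⟩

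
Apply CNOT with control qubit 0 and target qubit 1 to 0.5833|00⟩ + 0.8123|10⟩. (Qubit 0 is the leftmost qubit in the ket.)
0.5833|00⟩ + 0.8123|11⟩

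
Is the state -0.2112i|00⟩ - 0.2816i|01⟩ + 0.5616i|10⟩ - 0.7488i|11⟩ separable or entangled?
Entangled

Writing the state as a|00⟩ + b|01⟩ + c|10⟩ + d|11⟩, it is a product state iff ad − bc = 0.
Here (a, b, c, d) = (-0.2112i, -0.2816i, 0.5616i, -0.7488i): ad − bc = (-0.2112i)(-0.7488i) − (-0.2816i)(0.5616i) = -0.3163 ≠ 0, so the state is entangled.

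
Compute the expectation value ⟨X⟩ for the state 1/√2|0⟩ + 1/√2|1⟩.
1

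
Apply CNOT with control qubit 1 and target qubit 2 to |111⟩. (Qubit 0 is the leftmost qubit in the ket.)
|110⟩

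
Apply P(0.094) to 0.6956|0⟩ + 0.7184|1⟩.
0.6956|0⟩ + (0.7152 + 0.06743i)|1⟩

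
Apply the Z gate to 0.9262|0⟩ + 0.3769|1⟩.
0.9262|0⟩ - 0.3769|1⟩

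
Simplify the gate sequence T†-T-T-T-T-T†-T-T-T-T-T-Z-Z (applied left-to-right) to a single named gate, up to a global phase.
T†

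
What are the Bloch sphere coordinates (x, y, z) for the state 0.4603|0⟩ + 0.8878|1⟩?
(0.8173, 0, -0.5763)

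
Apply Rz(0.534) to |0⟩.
(0.9646 - 0.2638i)|0⟩

Rz(0.534) = [[e^(−iθ/2), 0], [0, e^(iθ/2)]] with e^(±iθ/2) = cos(θ/2) ± i·sin(θ/2); θ = 0.534, cos(θ/2) ≈ 0.964567, sin(θ/2) ≈ 0.263839.
With a = amp(|0⟩) = 1 and b = amp(|1⟩) = 0:
new amp(|0⟩) = (0.964567 - 0.263839i)·a = (0.9646 - 0.2638i)
new amp(|1⟩) = (0.964567 + 0.263839i)·b = 0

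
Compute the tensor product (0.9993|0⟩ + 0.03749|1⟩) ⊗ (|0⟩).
0.9993|00⟩ + 0.03749|10⟩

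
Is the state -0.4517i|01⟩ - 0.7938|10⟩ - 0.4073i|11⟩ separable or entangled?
Entangled

Writing the state as a|00⟩ + b|01⟩ + c|10⟩ + d|11⟩, it is a product state iff ad − bc = 0.
Here (a, b, c, d) = (0, -0.4517i, -0.7938, -0.4073i): ad − bc = (0)(-0.4073i) − (-0.4517i)(-0.7938) = -0.3586i ≠ 0, so the state is entangled.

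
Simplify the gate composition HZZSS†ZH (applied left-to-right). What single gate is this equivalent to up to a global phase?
X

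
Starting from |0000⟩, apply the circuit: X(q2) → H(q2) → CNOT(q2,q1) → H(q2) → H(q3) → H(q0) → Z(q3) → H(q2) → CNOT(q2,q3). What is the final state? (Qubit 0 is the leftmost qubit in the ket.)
1/√8|0000⟩ - 1/√8|0001⟩ + 1/√8|0110⟩ - 1/√8|0111⟩ + 1/√8|1000⟩ - 1/√8|1001⟩ + 1/√8|1110⟩ - 1/√8|1111⟩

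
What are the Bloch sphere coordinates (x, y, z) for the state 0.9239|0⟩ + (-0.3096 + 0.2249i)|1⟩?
(-0.5721, 0.4156, 0.7072)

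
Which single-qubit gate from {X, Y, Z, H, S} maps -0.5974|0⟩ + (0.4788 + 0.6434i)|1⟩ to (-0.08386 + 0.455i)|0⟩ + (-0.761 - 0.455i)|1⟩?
H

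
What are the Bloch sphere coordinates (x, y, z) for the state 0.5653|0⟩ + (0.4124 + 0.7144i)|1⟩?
(0.4663, 0.8077, -0.3609)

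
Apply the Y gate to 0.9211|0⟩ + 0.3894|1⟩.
-0.3894i|0⟩ + 0.9211i|1⟩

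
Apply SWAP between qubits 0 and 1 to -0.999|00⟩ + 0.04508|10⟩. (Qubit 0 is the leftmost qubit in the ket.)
-0.999|00⟩ + 0.04508|01⟩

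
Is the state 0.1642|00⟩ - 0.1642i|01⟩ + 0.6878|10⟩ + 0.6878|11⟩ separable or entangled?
Entangled

Writing the state as a|00⟩ + b|01⟩ + c|10⟩ + d|11⟩, it is a product state iff ad − bc = 0.
Here (a, b, c, d) = (0.1642, -0.1642i, 0.6878, 0.6878): ad − bc = (0.1642)(0.6878) − (-0.1642i)(0.6878) = (0.1129 + 0.1129i) ≠ 0, so the state is entangled.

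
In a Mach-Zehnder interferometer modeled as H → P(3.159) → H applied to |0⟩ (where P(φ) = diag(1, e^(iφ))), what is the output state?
(0.00007575 - 0.008703i)|0⟩ + (0.9999 + 0.008703i)|1⟩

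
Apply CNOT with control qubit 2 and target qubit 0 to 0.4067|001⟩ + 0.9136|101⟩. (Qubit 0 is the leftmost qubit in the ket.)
0.9136|001⟩ + 0.4067|101⟩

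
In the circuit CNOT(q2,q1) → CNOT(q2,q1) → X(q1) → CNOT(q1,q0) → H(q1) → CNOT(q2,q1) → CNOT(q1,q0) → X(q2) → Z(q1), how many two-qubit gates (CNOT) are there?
5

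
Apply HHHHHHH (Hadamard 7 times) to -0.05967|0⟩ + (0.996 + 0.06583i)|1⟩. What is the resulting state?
(0.6621 + 0.04655i)|0⟩ + (-0.7465 - 0.04655i)|1⟩

H² = I, so H^7 = H: a single Hadamard. With (a, b) = (-0.05967, (0.996 + 0.06583i)), H gives ((a + b)/√2, (a − b)/√2) = ((0.6621 + 0.04655i), (-0.7465 - 0.04655i)).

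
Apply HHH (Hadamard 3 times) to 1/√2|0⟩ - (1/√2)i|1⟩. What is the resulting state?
(1/2 - (1/2)i)|0⟩ + (1/2 + (1/2)i)|1⟩

H² = I, so H^3 = H: a single Hadamard. With (a, b) = (1/√2, -(1/√2)i), H gives ((a + b)/√2, (a − b)/√2) = ((1/2 - (1/2)i), (1/2 + (1/2)i)).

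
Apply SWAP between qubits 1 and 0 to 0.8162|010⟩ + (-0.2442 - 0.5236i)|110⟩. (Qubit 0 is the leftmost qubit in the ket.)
0.8162|100⟩ + (-0.2442 - 0.5236i)|110⟩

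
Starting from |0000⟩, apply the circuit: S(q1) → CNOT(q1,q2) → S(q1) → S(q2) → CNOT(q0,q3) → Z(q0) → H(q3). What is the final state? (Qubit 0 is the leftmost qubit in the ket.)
1/√2|0000⟩ + 1/√2|0001⟩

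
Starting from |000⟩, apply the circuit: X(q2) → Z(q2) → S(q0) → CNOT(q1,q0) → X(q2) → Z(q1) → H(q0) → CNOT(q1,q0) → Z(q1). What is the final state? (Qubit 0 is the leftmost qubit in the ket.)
-1/√2|000⟩ - 1/√2|100⟩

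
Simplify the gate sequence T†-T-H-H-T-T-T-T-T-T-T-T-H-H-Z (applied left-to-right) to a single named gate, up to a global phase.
Z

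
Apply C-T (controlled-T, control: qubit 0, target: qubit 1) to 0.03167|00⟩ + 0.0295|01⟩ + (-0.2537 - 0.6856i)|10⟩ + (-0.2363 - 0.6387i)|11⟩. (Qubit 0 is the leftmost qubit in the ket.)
0.03167|00⟩ + 0.0295|01⟩ + (-0.2537 - 0.6856i)|10⟩ + (0.2845 - 0.6187i)|11⟩

C-T leaves the control-|0⟩ kets |00⟩, |01⟩ unchanged and applies T to qubit 1 on the control-|1⟩ pair (|10⟩, |11⟩).
T = [[1, 0], [0, (1/√2 + (1/√2)i)]].
With a = amp(|10⟩) = (-0.2537 - 0.6856i) and b = amp(|11⟩) = (-0.2363 - 0.6387i):
new amp(|10⟩) = (1)·a = (-0.2537 - 0.6856i)
new amp(|11⟩) = (1/√2 + (1/√2)i)·b = (0.2845 - 0.6187i)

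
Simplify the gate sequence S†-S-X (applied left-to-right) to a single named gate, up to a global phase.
X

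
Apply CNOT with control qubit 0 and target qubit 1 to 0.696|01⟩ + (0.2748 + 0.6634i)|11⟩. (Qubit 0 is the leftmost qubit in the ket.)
0.696|01⟩ + (0.2748 + 0.6634i)|10⟩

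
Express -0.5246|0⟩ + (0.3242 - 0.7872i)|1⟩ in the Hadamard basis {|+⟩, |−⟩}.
(-0.1417 - 0.5566i)|+⟩ + (-0.6002 + 0.5566i)|−⟩

With |ψ⟩ = α|0⟩ + β|1⟩, the Hadamard-basis coefficients are ⟨+|ψ⟩ = (α + β)/√2 and ⟨−|ψ⟩ = (α − β)/√2.
Here α = -0.5246, β = (0.3242 - 0.7872i): (α + β)/√2 = (-0.1417 - 0.5566i), (α − β)/√2 = (-0.6002 + 0.5566i).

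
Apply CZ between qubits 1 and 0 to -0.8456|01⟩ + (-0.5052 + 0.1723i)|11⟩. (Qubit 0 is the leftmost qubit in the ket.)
-0.8456|01⟩ + (0.5052 - 0.1723i)|11⟩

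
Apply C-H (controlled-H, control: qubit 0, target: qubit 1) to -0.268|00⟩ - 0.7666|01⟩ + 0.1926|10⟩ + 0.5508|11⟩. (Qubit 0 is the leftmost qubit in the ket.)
-0.268|00⟩ - 0.7666|01⟩ + 0.5257|10⟩ - 0.2533|11⟩

C-H leaves the control-|0⟩ kets |00⟩, |01⟩ unchanged and applies H to qubit 1 on the control-|1⟩ pair (|10⟩, |11⟩).
H = [[1/√2, 1/√2], [1/√2, -1/√2]].
With a = amp(|10⟩) = 0.1926 and b = amp(|11⟩) = 0.5508:
new amp(|10⟩) = (1/√2)·a + (1/√2)·b = 0.5257
new amp(|11⟩) = (1/√2)·a + (-1/√2)·b = -0.2533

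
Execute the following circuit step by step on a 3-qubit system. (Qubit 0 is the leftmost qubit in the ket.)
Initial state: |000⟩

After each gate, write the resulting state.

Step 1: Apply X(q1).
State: |010⟩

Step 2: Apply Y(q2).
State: i|011⟩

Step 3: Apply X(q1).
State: i|001⟩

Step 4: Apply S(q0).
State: i|001⟩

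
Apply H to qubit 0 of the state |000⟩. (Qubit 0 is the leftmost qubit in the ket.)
1/√2|000⟩ + 1/√2|100⟩

H on qubit 0 mixes each pair of kets that differ only in qubit 0: amplitudes (a, b) of (|…0…⟩, |…1…⟩) become ((a + b)/√2, (a − b)/√2). Kets absent from the input have amplitude 0.
(|000⟩, |100⟩): (a, b) = (1, 0) → (1/√2, 1/√2)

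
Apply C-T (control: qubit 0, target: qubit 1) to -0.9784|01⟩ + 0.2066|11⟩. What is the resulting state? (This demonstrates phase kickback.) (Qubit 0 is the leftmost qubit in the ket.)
-0.9784|01⟩ + (0.1461 + 0.1461i)|11⟩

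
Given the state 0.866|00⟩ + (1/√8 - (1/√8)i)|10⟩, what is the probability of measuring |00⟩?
0.75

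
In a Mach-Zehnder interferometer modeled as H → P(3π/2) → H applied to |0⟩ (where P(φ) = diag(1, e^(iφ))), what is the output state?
(1/2 - (1/2)i)|0⟩ + (1/2 + (1/2)i)|1⟩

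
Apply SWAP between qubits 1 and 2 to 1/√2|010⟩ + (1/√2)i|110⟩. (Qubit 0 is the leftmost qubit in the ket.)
1/√2|001⟩ + (1/√2)i|101⟩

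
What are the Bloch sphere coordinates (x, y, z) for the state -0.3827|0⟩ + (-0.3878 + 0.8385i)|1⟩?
(0.2968, -0.6418, -0.707)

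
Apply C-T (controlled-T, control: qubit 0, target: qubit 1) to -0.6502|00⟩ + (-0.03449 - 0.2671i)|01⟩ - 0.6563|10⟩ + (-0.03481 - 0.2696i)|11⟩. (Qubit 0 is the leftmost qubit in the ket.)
-0.6502|00⟩ + (-0.03449 - 0.2671i)|01⟩ - 0.6563|10⟩ + (0.166 - 0.2153i)|11⟩

C-T leaves the control-|0⟩ kets |00⟩, |01⟩ unchanged and applies T to qubit 1 on the control-|1⟩ pair (|10⟩, |11⟩).
T = [[1, 0], [0, (1/√2 + (1/√2)i)]].
With a = amp(|10⟩) = -0.6563 and b = amp(|11⟩) = (-0.03481 - 0.2696i):
new amp(|10⟩) = (1)·a = -0.6563
new amp(|11⟩) = (1/√2 + (1/√2)i)·b = (0.166 - 0.2153i)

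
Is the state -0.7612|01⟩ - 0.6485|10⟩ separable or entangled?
Entangled

Writing the state as a|00⟩ + b|01⟩ + c|10⟩ + d|11⟩, it is a product state iff ad − bc = 0.
Here (a, b, c, d) = (0, -0.7612, -0.6485, 0): ad − bc = (0)(0) − (-0.7612)(-0.6485) = -0.4936 ≠ 0, so the state is entangled.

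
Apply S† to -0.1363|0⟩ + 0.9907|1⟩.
-0.1363|0⟩ - 0.9907i|1⟩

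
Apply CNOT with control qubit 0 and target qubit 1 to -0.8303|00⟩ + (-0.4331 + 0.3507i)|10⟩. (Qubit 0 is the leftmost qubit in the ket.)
-0.8303|00⟩ + (-0.4331 + 0.3507i)|11⟩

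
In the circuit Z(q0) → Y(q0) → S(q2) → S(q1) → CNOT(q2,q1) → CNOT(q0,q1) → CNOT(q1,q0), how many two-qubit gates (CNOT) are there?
3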